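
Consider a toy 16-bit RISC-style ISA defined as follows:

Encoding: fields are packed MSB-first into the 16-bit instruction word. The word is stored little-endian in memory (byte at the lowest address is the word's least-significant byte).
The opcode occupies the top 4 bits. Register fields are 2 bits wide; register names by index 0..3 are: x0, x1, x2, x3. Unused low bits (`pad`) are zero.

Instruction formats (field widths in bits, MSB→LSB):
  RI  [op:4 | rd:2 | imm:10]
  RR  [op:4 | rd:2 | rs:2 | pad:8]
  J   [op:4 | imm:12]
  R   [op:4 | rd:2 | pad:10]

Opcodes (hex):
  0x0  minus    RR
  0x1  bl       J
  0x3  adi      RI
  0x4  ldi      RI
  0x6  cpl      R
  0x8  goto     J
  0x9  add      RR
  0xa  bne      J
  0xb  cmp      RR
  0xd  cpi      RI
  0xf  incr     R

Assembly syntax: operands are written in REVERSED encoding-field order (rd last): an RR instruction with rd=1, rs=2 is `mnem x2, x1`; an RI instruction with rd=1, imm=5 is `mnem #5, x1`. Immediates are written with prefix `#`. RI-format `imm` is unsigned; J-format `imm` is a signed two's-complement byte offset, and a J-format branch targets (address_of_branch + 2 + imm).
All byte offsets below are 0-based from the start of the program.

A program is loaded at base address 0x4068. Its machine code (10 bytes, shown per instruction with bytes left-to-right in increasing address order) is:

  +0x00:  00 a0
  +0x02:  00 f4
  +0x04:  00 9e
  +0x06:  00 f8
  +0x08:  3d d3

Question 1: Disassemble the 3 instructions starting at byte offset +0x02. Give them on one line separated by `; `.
incr x1; add x2, x3; incr x2

+0x02: 00 f4 ⇒ word 0xf400 (little)
  top 4b → 0xf → incr [R]
  rd: (w>>10)&0x3=0x1 → x1
+0x04: 00 9e ⇒ word 0x9e00 (little)
  top 4b → 0x9 → add [RR]
  rd: (w>>10)&0x3=0x3 → x3
  rs: (w>>8)&0x3=0x2 → x2
+0x06: 00 f8 ⇒ word 0xf800 (little)
  top 4b → 0xf → incr [R]
  rd: (w>>10)&0x3=0x2 → x2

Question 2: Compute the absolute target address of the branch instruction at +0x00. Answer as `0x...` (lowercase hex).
0x406a

@+00  little-endian(00 a0) = 0xa000
  op=0xa000>>12=0xa ⇒ bne (J)
  imm: (w>>0)&0xfff=0x0 → #0
  target = base 0x4068 + off 0x00 + 2 + imm 0 = 0x406a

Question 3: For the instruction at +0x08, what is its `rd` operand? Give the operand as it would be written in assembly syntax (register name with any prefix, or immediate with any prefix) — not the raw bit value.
off 0x08: read 3d d3 as little → 0xd33d
  op=0xd33d>>12=0xd ⇒ cpi (RI)
  rd@[11:10]=0x0 ⇒ x0
  imm@[9:0]=0x33d ⇒ #829

x0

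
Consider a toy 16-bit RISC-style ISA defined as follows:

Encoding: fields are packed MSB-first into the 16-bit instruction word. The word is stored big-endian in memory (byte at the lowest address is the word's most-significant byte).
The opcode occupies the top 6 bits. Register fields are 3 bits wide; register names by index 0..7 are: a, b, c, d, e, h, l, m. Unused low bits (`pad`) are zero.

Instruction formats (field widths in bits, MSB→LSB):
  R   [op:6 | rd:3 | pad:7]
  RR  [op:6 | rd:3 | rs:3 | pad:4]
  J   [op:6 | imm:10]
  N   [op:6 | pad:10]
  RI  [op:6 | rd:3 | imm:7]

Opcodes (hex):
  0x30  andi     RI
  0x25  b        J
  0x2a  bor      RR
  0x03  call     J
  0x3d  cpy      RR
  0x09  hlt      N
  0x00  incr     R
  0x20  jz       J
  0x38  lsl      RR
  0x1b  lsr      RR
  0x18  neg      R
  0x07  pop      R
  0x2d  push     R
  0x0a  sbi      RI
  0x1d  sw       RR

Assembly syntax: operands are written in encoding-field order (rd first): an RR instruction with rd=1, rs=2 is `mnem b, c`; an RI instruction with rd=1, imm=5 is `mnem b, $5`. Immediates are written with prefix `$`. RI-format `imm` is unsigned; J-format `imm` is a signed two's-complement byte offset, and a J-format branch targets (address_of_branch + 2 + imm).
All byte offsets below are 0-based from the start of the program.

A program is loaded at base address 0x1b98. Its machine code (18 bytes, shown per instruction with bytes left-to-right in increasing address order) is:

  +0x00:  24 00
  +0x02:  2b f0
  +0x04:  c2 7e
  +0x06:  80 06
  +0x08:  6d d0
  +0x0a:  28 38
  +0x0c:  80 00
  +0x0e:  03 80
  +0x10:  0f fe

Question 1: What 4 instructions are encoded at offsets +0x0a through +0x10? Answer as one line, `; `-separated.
+0x0a: 28 38 ⇒ word 0x2838 (big)
  opcode bits[15:10]=0xa: sbi/RI
  [9:7] rd=0 = a
  [6:0] imm=56 = $56
+0x0c: 80 00 ⇒ word 0x8000 (big)
  opcode bits[15:10]=0x20: jz/J
  [9:0] imm=0 = $0
+0x0e: 03 80 ⇒ word 0x0380 (big)
  opcode bits[15:10]=0x0: incr/R
  [9:7] rd=7 = m
+0x10: 0f fe ⇒ word 0x0ffe (big)
  opcode bits[15:10]=0x3: call/J
  [9:0] imm=1022 (s10→-2) = $-2

sbi a, $56; jz $0; incr m; call $-2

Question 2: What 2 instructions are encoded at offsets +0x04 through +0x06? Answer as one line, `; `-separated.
off 0x04: read c2 7e as big → 0xc27e
  top 6b → 0x30 → andi [RI]
  rd: (w>>7)&0x7=0x4 → e
  imm: (w>>0)&0x7f=0x7e → $126
off 0x06: read 80 06 as big → 0x8006
  top 6b → 0x20 → jz [J]
  imm: (w>>0)&0x3ff=0x6 → $6

andi e, $126; jz $6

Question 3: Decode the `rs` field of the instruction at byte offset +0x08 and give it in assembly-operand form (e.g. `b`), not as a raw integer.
h

[08] 6d d0 → 0x6dd0
  top 6b → 0x1b → lsr [RR]
  [9:7] rd=3 = d
  [6:4] rs=5 = h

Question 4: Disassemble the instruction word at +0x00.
hlt

[00] 24 00 → 0x2400
  op=0x2400>>10=0x9 ⇒ hlt (N)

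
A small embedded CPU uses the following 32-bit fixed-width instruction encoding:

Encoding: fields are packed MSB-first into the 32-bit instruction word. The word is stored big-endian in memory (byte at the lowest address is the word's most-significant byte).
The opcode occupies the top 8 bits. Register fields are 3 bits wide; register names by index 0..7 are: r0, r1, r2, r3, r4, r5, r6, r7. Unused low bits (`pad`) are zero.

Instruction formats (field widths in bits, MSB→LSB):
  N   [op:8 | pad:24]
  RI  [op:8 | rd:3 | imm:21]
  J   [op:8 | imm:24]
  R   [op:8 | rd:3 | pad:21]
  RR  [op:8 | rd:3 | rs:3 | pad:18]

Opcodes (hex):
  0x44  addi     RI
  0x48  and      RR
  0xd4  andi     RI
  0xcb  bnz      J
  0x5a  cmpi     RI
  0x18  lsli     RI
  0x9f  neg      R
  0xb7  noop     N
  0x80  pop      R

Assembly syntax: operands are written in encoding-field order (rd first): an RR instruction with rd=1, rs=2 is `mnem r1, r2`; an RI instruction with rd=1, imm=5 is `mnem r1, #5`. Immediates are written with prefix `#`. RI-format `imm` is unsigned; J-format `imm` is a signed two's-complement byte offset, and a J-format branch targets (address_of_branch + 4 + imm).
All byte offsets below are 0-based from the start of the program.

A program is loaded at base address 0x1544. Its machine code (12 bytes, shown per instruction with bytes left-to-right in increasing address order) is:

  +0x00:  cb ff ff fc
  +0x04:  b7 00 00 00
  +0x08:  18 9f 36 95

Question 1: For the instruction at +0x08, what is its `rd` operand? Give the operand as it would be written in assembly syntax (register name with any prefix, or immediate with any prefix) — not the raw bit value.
off 0x08: read 18 9f 36 95 as big → 0x189f3695
  op=0x189f3695>>24=0x18 ⇒ lsli (RI)
  rd: (w>>21)&0x7=0x4 → r4
  imm: (w>>0)&0x1fffff=0x1f3695 → #2045589

r4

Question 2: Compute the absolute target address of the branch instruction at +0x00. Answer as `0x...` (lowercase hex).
@+00  big-endian(cb ff ff fc) = 0xcbfffffc
  opcode bits[31:24]=0xcb: bnz/J
  imm: (w>>0)&0xffffff=0xfffffc (s24→-4) → #-4
  target = base 0x1544 + off 0x00 + 4 + imm -4 = 0x1544

0x1544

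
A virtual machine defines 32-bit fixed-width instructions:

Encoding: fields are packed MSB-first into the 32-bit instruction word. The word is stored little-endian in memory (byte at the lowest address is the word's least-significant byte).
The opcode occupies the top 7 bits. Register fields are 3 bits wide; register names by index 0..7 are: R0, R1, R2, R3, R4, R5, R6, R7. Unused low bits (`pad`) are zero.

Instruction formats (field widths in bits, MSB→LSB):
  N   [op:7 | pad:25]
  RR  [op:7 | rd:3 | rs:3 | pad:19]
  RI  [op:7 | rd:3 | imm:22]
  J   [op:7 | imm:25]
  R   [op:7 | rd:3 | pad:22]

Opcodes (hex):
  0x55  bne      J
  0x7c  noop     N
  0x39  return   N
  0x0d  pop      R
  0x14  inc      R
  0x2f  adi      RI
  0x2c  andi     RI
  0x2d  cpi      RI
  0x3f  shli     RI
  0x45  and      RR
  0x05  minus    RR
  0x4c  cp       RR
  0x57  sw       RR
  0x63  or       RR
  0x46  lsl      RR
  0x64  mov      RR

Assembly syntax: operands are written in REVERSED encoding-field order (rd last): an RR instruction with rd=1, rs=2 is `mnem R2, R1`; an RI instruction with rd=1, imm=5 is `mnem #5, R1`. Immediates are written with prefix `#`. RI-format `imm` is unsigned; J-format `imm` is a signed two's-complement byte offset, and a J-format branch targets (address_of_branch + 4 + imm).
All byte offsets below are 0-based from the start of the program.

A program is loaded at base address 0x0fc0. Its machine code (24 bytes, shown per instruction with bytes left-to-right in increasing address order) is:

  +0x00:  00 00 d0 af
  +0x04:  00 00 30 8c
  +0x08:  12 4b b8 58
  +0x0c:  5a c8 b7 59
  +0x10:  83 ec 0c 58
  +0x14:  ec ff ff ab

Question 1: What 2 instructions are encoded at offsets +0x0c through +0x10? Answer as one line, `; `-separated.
andi #3655770, R6; andi #846979, R0

@+0c  little-endian(5a c8 b7 59) = 0x59b7c85a
  op=0x59b7c85a>>25=0x2c ⇒ andi (RI)
  rd: (w>>22)&0x7=0x6 → R6
  imm: (w>>0)&0x3fffff=0x37c85a → #3655770
@+10  little-endian(83 ec 0c 58) = 0x580cec83
  op=0x580cec83>>25=0x2c ⇒ andi (RI)
  rd: (w>>22)&0x7=0x0 → R0
  imm: (w>>0)&0x3fffff=0xcec83 → #846979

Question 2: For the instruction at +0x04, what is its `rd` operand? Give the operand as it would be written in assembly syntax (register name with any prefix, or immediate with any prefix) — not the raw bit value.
R0

[04] 00 00 30 8c → 0x8c300000
  op=0x8c300000>>25=0x46 ⇒ lsl (RR)
  rd: (w>>22)&0x7=0x0 → R0
  rs: (w>>19)&0x7=0x6 → R6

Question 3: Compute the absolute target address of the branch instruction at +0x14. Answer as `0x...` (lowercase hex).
0x0fc4

+0x14: ec ff ff ab ⇒ word 0xabffffec (little)
  op=0xabffffec>>25=0x55 ⇒ bne (J)
  imm@[24:0]=0x1ffffec (s25→-20) ⇒ #-20
  target = base 0x0fc0 + off 0x14 + 4 + imm -20 = 0x0fc4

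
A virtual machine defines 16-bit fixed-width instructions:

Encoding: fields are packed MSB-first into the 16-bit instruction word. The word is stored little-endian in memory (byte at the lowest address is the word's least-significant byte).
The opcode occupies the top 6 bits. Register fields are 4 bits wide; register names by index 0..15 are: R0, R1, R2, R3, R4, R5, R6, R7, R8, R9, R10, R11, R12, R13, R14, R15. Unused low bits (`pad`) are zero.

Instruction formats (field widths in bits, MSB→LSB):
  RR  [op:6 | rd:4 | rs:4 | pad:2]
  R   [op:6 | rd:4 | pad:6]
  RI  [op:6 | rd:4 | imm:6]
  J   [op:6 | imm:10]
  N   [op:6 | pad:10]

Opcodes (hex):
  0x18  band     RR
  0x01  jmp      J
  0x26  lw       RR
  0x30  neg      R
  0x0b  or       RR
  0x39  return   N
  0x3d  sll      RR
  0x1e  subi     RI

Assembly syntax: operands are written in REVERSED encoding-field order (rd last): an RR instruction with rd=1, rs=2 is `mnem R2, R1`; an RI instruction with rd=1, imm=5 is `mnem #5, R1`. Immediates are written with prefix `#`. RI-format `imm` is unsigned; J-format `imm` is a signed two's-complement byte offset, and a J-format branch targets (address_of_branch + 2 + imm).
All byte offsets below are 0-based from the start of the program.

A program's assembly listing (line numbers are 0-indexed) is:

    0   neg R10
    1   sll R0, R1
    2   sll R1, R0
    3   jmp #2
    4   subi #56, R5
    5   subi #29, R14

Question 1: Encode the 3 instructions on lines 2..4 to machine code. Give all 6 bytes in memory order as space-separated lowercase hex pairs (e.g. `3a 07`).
04 f4 02 04 78 79

L2: sll op=0x3d:6|rd=0:4|rs=1:4|pad=0:2 ⇒ 0xf404 ⇒ little 04 f4
L3: jmp op=0x1:6|imm=2:10 ⇒ 0x0402 ⇒ little 02 04
L4: subi op=0x1e:6|rd=5:4|imm=56:6 ⇒ 0x7978 ⇒ little 78 79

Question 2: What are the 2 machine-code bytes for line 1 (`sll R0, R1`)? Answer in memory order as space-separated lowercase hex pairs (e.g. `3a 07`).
L1: sll op=0x3d:6|rd=1:4|rs=0:4|pad=0:2 ⇒ 0xf440 ⇒ little 40 f4

40 f4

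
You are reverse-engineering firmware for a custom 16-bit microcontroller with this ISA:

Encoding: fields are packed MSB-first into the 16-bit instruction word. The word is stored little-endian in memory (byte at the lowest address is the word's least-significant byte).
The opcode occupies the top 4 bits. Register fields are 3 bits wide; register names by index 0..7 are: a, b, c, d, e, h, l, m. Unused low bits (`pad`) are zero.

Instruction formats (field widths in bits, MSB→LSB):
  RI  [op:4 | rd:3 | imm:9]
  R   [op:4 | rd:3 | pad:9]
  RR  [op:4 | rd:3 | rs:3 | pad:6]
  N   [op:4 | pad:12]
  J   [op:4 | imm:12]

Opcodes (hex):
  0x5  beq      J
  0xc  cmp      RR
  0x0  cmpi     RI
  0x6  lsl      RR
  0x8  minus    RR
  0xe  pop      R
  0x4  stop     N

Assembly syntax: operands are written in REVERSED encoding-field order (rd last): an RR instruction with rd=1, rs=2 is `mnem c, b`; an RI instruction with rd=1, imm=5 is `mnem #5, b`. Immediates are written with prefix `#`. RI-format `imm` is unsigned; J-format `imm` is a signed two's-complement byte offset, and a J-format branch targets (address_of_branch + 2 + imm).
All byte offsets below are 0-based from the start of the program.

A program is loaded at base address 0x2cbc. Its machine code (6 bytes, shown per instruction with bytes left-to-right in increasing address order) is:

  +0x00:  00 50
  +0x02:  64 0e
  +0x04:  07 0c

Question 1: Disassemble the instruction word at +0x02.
cmpi #100, m

@+02  little-endian(64 0e) = 0x0e64
  opcode bits[15:12]=0x0: cmpi/RI
  rd@[11:9]=0x7 ⇒ m
  imm@[8:0]=0x64 ⇒ #100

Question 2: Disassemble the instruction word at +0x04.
cmpi #7, l

+0x04: 07 0c ⇒ word 0x0c07 (little)
  top 4b → 0x0 → cmpi [RI]
  [11:9] rd=6 = l
  [8:0] imm=7 = #7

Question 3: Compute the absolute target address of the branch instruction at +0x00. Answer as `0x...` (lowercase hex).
0x2cbe

off 0x00: read 00 50 as little → 0x5000
  top 4b → 0x5 → beq [J]
  imm: (w>>0)&0xfff=0x0 → #0
  target = base 0x2cbc + off 0x00 + 2 + imm 0 = 0x2cbe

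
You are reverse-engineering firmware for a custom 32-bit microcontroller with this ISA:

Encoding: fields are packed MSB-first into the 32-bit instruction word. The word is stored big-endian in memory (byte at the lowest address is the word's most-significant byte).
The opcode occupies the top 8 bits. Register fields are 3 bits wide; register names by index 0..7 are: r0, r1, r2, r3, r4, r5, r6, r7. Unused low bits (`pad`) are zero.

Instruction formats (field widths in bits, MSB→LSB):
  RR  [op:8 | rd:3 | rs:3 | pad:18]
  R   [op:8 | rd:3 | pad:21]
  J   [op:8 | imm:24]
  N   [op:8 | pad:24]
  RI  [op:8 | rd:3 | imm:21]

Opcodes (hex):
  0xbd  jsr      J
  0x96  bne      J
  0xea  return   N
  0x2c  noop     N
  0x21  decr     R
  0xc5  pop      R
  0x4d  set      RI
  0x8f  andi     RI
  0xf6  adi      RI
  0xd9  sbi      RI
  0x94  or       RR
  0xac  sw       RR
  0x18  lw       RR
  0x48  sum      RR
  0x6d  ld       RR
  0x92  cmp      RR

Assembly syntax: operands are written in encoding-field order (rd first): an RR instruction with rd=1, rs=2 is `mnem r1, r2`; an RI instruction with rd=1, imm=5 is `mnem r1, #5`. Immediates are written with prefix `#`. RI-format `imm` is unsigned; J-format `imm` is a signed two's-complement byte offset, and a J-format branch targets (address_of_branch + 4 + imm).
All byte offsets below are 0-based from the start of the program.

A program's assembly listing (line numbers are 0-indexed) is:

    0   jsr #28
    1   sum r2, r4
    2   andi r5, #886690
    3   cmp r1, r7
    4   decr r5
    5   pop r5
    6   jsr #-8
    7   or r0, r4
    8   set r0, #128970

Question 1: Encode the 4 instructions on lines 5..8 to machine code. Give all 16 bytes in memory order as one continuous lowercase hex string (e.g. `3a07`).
c5a00000bdfffff8941000004d01f7ca

L5: pop op=0xc5:8|rd=5:3|pad=0:21 ⇒ 0xc5a00000 ⇒ big c5 a0 00 00
L6: jsr op=0xbd:8|imm=-8:24 ⇒ 0xbdfffff8 ⇒ big bd ff ff f8
L7: or op=0x94:8|rd=0:3|rs=4:3|pad=0:18 ⇒ 0x94100000 ⇒ big 94 10 00 00
L8: set op=0x4d:8|rd=0:3|imm=128970:21 ⇒ 0x4d01f7ca ⇒ big 4d 01 f7 ca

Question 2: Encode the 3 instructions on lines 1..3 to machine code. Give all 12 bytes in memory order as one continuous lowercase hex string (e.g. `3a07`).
485000008fad87a2923c0000

line 1 (sum): pack op=0x48:8|rd=2:3|rs=4:3|pad=0:18 = 0x48500000; big→ 48 50 00 00
line 2 (andi): pack op=0x8f:8|rd=5:3|imm=886690:21 = 0x8fad87a2; big→ 8f ad 87 a2
line 3 (cmp): pack op=0x92:8|rd=1:3|rs=7:3|pad=0:18 = 0x923c0000; big→ 92 3c 00 00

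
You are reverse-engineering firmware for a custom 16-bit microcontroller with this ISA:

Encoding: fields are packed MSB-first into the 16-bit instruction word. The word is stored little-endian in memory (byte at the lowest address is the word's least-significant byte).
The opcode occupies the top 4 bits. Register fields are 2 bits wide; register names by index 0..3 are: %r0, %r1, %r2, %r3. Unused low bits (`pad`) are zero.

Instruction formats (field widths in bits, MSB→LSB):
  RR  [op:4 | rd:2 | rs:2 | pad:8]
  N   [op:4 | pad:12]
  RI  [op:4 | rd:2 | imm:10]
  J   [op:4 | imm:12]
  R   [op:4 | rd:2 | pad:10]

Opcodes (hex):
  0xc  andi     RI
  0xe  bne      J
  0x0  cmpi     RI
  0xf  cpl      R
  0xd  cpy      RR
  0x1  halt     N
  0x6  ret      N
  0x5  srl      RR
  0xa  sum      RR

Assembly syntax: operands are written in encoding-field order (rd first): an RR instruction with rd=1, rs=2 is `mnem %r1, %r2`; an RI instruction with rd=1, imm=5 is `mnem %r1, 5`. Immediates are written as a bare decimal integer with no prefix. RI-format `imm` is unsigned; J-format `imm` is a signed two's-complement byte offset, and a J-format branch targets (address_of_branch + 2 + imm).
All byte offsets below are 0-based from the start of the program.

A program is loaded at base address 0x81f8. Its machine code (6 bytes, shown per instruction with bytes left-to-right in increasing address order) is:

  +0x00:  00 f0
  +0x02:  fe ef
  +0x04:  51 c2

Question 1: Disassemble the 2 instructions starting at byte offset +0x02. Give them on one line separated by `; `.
bne -2; andi %r0, 593

[02] fe ef → 0xeffe
  opcode bits[15:12]=0xe: bne/J
  [11:0] imm=4094 (s12→-2) = -2
[04] 51 c2 → 0xc251
  opcode bits[15:12]=0xc: andi/RI
  [11:10] rd=0 = %r0
  [9:0] imm=593 = 593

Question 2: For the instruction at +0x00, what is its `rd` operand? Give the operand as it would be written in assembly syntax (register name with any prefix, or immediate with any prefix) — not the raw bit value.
@+00  little-endian(00 f0) = 0xf000
  opcode bits[15:12]=0xf: cpl/R
  rd: (w>>10)&0x3=0x0 → %r0

%r0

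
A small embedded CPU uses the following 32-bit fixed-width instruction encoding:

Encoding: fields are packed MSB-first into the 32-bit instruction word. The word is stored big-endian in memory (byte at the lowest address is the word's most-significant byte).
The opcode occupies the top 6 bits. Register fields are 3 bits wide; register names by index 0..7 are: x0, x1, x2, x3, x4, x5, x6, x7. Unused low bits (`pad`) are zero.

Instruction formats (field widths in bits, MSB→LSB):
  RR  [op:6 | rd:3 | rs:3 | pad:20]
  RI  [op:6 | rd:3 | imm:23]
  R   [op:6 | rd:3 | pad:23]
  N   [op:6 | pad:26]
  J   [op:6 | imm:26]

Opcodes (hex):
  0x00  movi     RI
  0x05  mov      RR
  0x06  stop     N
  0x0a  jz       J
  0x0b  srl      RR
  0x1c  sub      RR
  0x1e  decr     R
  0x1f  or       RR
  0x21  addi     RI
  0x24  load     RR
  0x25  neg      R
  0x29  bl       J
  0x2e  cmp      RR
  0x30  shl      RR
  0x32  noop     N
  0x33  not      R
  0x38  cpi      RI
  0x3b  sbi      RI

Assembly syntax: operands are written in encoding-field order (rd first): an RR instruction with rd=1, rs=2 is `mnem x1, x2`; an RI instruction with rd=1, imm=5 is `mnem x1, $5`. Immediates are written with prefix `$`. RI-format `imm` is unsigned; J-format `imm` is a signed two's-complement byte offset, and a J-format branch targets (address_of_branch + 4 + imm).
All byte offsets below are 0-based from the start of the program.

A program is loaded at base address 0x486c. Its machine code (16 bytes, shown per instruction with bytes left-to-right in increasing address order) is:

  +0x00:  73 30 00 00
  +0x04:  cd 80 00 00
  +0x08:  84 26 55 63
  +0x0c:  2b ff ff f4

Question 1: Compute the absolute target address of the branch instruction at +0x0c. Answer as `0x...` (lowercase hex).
@+0c  big-endian(2b ff ff f4) = 0x2bfffff4
  top 6b → 0xa → jz [J]
  [25:0] imm=67108852 (s26→-12) = $-12
  target = base 0x486c + off 0x0c + 4 + imm -12 = 0x4870

0x4870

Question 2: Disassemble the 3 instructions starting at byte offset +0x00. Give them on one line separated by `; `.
off 0x00: read 73 30 00 00 as big → 0x73300000
  top 6b → 0x1c → sub [RR]
  rd@[25:23]=0x6 ⇒ x6
  rs@[22:20]=0x3 ⇒ x3
off 0x04: read cd 80 00 00 as big → 0xcd800000
  top 6b → 0x33 → not [R]
  rd@[25:23]=0x3 ⇒ x3
off 0x08: read 84 26 55 63 as big → 0x84265563
  top 6b → 0x21 → addi [RI]
  rd@[25:23]=0x0 ⇒ x0
  imm@[22:0]=0x265563 ⇒ $2512227

sub x6, x3; not x3; addi x0, $2512227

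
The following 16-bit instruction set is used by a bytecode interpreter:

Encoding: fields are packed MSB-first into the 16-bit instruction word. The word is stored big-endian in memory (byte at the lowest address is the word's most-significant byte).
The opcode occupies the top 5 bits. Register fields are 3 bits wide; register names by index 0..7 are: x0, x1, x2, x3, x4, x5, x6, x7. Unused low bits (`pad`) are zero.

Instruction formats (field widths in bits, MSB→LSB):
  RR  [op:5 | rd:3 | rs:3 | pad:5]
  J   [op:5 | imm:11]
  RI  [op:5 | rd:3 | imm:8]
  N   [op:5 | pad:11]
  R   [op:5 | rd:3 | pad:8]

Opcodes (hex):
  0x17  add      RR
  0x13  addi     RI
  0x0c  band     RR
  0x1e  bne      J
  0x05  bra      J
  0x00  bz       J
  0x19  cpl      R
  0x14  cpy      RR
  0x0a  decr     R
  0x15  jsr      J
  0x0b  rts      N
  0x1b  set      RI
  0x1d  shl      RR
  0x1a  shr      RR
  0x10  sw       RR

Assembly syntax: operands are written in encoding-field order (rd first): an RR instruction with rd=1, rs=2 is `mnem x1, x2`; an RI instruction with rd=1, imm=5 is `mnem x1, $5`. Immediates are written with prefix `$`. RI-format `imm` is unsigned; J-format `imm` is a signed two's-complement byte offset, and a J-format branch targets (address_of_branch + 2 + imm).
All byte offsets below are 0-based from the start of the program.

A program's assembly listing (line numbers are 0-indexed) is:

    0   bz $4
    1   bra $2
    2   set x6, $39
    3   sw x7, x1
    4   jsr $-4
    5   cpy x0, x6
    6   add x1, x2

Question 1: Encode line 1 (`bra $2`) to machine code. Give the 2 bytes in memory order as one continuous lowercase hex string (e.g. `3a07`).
line 1 (bra): pack op=0x5:5|imm=2:11 = 0x2802; big→ 28 02

2802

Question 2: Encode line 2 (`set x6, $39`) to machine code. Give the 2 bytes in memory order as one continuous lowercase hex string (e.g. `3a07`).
L2: set op=0x1b:5|rd=6:3|imm=39:8 ⇒ 0xde27 ⇒ big de 27

de27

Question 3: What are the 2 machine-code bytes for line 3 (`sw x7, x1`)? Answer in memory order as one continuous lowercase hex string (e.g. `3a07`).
3. sw fields op=0x10:5|rd=7:3|rs=1:3|pad=0:5 → word 8720h → 87 20

8720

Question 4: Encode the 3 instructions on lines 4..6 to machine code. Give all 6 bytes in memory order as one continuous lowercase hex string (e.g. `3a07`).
affca0c0b940

4. jsr fields op=0x15:5|imm=-4:11 → word affch → af fc
5. cpy fields op=0x14:5|rd=0:3|rs=6:3|pad=0:5 → word a0c0h → a0 c0
6. add fields op=0x17:5|rd=1:3|rs=2:3|pad=0:5 → word b940h → b9 40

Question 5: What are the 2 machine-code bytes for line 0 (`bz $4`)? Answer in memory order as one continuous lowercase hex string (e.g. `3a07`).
0. bz fields op=0x0:5|imm=4:11 → word 0004h → 00 04

0004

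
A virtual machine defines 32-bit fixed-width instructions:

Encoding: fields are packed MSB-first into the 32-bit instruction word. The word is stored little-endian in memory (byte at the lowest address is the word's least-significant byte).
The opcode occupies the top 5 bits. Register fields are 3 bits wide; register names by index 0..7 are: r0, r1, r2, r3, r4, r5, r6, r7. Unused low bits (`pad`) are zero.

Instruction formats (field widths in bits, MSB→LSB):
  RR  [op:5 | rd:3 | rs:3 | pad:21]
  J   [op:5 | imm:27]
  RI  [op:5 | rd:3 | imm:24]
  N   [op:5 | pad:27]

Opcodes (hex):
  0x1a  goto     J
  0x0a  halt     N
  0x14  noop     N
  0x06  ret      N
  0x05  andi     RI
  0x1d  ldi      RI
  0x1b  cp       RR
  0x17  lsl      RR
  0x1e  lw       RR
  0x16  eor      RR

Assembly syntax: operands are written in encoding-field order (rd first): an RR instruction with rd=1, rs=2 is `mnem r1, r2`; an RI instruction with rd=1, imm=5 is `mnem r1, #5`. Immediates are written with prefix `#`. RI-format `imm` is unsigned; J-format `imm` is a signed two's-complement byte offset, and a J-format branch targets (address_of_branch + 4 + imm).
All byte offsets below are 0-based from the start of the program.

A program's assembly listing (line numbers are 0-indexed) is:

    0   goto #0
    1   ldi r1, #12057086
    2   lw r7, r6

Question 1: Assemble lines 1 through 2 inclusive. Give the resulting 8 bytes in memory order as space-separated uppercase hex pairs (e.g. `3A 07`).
FE F9 B7 E9 00 00 C0 F7

1. ldi fields op=0x1d:5|rd=1:3|imm=12057086:24 → word e9b7f9feh → fe f9 b7 e9
2. lw fields op=0x1e:5|rd=7:3|rs=6:3|pad=0:21 → word f7c00000h → 00 00 c0 f7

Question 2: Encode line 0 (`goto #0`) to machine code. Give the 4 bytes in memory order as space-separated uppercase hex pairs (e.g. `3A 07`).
0. goto fields op=0x1a:5|imm=0:27 → word d0000000h → 00 00 00 d0

00 00 00 D0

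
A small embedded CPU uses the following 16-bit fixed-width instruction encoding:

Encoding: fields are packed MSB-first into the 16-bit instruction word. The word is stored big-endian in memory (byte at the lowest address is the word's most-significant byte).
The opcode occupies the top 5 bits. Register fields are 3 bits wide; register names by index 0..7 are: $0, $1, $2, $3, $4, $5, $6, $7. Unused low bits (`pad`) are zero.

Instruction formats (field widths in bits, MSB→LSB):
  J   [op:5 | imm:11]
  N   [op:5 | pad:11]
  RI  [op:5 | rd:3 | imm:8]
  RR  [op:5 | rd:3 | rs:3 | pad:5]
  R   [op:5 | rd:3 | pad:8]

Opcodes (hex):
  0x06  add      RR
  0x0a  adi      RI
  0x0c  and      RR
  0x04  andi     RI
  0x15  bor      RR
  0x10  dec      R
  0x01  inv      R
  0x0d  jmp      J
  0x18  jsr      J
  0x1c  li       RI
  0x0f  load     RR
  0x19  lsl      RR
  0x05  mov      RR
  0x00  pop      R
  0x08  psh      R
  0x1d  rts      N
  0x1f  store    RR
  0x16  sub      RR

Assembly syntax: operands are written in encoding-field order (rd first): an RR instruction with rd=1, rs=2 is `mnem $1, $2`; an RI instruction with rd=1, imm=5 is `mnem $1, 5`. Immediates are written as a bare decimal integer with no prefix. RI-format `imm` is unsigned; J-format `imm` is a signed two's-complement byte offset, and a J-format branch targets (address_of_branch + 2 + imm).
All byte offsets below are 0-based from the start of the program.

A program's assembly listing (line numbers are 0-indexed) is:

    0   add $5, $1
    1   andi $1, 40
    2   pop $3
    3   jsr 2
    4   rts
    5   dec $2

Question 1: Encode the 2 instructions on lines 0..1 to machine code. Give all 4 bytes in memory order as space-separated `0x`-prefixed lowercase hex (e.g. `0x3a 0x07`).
line 0 (add): pack op=0x6:5|rd=5:3|rs=1:3|pad=0:5 = 0x3520; big→ 35 20
line 1 (andi): pack op=0x4:5|rd=1:3|imm=40:8 = 0x2128; big→ 21 28

0x35 0x20 0x21 0x28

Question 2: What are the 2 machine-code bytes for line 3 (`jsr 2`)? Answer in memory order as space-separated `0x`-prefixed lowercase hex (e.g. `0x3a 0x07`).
0xc0 0x02

line 3 (jsr): pack op=0x18:5|imm=2:11 = 0xc002; big→ c0 02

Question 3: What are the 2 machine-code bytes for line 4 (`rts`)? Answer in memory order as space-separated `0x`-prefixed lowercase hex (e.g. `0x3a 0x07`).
line 4 (rts): pack op=0x1d:5|pad=0:11 = 0xe800; big→ e8 00

0xe8 0x00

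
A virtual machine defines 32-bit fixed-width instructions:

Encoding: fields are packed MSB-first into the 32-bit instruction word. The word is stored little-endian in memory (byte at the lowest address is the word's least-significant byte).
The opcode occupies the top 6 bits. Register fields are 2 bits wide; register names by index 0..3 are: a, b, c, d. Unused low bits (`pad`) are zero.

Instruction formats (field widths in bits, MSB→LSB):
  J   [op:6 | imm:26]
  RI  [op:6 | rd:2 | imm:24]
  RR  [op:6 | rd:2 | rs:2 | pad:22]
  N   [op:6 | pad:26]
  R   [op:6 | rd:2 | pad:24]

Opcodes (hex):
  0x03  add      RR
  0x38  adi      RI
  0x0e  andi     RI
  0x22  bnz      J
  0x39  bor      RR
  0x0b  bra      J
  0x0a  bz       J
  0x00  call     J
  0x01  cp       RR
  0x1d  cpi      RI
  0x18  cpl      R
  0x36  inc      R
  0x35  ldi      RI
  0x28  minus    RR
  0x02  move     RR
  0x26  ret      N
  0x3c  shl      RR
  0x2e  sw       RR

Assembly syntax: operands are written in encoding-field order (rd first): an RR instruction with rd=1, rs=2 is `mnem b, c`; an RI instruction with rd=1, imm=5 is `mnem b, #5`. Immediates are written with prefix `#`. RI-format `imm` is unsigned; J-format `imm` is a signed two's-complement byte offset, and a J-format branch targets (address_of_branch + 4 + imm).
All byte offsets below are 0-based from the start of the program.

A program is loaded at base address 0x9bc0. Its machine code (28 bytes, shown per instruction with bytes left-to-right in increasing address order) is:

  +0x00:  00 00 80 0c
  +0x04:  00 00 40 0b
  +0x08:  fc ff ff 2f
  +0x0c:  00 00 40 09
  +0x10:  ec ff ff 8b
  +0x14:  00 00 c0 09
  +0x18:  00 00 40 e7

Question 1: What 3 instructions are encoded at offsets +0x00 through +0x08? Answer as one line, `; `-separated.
[00] 00 00 80 0c → 0x0c800000
  opcode bits[31:26]=0x3: add/RR
  rd@[25:24]=0x0 ⇒ a
  rs@[23:22]=0x2 ⇒ c
[04] 00 00 40 0b → 0x0b400000
  opcode bits[31:26]=0x2: move/RR
  rd@[25:24]=0x3 ⇒ d
  rs@[23:22]=0x1 ⇒ b
[08] fc ff ff 2f → 0x2ffffffc
  opcode bits[31:26]=0xb: bra/J
  imm@[25:0]=0x3fffffc (s26→-4) ⇒ #-4

add a, c; move d, b; bra #-4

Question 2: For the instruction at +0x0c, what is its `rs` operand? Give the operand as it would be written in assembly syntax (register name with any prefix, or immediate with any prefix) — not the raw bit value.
b

off 0x0c: read 00 00 40 09 as little → 0x09400000
  opcode bits[31:26]=0x2: move/RR
  rd: (w>>24)&0x3=0x1 → b
  rs: (w>>22)&0x3=0x1 → b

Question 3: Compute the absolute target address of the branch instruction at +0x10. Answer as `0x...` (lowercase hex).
@+10  little-endian(ec ff ff 8b) = 0x8bffffec
  top 6b → 0x22 → bnz [J]
  [25:0] imm=67108844 (s26→-20) = #-20
  target = base 0x9bc0 + off 0x10 + 4 + imm -20 = 0x9bc0

0x9bc0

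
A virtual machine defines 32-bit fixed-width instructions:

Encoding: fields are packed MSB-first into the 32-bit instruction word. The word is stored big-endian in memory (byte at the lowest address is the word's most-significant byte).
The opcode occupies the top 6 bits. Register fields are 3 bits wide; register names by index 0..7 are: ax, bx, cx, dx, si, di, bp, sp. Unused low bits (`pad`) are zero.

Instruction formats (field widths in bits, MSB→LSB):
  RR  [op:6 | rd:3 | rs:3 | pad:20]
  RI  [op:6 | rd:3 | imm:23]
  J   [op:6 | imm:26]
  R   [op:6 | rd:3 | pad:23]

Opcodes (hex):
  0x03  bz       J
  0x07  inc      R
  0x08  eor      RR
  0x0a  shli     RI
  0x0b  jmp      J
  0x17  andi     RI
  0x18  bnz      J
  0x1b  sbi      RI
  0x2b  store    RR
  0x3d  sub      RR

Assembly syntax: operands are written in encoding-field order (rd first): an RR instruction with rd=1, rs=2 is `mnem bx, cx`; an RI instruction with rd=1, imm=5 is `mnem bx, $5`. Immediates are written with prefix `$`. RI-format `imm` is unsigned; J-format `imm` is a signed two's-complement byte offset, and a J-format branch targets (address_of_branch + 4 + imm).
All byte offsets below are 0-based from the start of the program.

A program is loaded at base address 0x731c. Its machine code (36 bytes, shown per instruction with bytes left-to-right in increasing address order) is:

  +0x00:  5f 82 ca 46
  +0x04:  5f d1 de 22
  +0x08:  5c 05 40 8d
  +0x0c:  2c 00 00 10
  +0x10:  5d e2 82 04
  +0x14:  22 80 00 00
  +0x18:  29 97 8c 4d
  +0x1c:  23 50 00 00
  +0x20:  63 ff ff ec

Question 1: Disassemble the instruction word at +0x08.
andi ax, $344205

off 0x08: read 5c 05 40 8d as big → 0x5c05408d
  op=0x5c05408d>>26=0x17 ⇒ andi (RI)
  rd: (w>>23)&0x7=0x0 → ax
  imm: (w>>0)&0x7fffff=0x5408d → $344205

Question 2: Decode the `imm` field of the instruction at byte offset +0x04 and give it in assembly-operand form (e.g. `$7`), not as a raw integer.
$5365282

+0x04: 5f d1 de 22 ⇒ word 0x5fd1de22 (big)
  top 6b → 0x17 → andi [RI]
  rd: (w>>23)&0x7=0x7 → sp
  imm: (w>>0)&0x7fffff=0x51de22 → $5365282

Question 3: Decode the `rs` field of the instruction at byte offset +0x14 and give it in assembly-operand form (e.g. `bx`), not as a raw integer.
off 0x14: read 22 80 00 00 as big → 0x22800000
  top 6b → 0x8 → eor [RR]
  rd: (w>>23)&0x7=0x5 → di
  rs: (w>>20)&0x7=0x0 → ax

ax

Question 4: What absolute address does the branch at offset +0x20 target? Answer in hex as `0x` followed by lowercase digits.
0x732c

@+20  big-endian(63 ff ff ec) = 0x63ffffec
  top 6b → 0x18 → bnz [J]
  imm: (w>>0)&0x3ffffff=0x3ffffec (s26→-20) → $-20
  target = base 0x731c + off 0x20 + 4 + imm -20 = 0x732c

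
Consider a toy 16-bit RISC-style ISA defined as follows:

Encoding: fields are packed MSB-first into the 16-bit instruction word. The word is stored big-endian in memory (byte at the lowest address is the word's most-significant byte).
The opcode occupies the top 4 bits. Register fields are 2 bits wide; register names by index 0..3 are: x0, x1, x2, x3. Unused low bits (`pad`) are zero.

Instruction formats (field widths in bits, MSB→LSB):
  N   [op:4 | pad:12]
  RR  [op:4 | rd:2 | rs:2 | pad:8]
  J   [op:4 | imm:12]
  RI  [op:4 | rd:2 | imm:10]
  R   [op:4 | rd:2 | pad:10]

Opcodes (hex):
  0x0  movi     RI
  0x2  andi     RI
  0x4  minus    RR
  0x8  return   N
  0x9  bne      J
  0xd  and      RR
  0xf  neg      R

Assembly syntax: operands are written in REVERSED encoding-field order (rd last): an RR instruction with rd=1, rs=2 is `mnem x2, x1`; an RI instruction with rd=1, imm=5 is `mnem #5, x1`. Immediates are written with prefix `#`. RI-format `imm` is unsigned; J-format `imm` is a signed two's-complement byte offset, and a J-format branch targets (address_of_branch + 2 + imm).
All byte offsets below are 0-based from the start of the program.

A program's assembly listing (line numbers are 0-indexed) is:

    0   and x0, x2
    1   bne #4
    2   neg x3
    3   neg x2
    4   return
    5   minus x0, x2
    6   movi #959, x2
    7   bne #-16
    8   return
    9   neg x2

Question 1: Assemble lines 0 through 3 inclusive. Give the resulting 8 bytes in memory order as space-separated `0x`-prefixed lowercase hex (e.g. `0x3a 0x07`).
0xd8 0x00 0x90 0x04 0xfc 0x00 0xf8 0x00

0. and fields op=0xd:4|rd=2:2|rs=0:2|pad=0:8 → word d800h → d8 00
1. bne fields op=0x9:4|imm=4:12 → word 9004h → 90 04
2. neg fields op=0xf:4|rd=3:2|pad=0:10 → word fc00h → fc 00
3. neg fields op=0xf:4|rd=2:2|pad=0:10 → word f800h → f8 00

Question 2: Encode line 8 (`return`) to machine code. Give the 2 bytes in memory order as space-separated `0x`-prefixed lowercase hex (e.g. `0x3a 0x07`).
0x80 0x00

L8: return op=0x8:4|pad=0:12 ⇒ 0x8000 ⇒ big 80 00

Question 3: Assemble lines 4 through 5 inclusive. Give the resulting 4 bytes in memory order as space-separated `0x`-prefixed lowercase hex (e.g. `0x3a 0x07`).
4. return fields op=0x8:4|pad=0:12 → word 8000h → 80 00
5. minus fields op=0x4:4|rd=2:2|rs=0:2|pad=0:8 → word 4800h → 48 00

0x80 0x00 0x48 0x00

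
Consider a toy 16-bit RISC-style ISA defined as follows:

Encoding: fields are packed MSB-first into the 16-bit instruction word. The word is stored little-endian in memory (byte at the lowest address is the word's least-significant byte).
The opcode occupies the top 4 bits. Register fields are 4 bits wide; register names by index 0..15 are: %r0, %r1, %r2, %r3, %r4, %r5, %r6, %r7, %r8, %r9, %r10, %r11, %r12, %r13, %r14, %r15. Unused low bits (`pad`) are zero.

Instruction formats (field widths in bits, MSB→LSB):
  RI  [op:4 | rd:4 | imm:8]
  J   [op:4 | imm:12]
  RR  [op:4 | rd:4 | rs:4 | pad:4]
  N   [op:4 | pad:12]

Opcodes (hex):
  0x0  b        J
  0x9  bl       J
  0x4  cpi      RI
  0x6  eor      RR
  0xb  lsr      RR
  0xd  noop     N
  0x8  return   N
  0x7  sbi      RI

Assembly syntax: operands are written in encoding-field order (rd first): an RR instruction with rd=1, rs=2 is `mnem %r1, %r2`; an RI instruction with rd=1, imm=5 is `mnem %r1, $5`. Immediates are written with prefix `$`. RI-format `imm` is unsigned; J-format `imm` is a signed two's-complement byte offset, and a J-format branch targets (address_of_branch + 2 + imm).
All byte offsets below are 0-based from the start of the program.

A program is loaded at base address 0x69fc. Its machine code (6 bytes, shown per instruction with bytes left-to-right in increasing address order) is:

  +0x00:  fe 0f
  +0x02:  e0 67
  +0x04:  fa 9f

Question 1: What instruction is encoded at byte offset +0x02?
off 0x02: read e0 67 as little → 0x67e0
  opcode bits[15:12]=0x6: eor/RR
  rd: (w>>8)&0xf=0x7 → %r7
  rs: (w>>4)&0xf=0xe → %r14

eor %r7, %r14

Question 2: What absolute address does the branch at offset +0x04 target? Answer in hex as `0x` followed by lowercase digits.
@+04  little-endian(fa 9f) = 0x9ffa
  top 4b → 0x9 → bl [J]
  imm: (w>>0)&0xfff=0xffa (s12→-6) → $-6
  target = base 0x69fc + off 0x04 + 2 + imm -6 = 0x69fc

0x69fc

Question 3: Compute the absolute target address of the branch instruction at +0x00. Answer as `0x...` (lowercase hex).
off 0x00: read fe 0f as little → 0x0ffe
  top 4b → 0x0 → b [J]
  [11:0] imm=4094 (s12→-2) = $-2
  target = base 0x69fc + off 0x00 + 2 + imm -2 = 0x69fc

0x69fc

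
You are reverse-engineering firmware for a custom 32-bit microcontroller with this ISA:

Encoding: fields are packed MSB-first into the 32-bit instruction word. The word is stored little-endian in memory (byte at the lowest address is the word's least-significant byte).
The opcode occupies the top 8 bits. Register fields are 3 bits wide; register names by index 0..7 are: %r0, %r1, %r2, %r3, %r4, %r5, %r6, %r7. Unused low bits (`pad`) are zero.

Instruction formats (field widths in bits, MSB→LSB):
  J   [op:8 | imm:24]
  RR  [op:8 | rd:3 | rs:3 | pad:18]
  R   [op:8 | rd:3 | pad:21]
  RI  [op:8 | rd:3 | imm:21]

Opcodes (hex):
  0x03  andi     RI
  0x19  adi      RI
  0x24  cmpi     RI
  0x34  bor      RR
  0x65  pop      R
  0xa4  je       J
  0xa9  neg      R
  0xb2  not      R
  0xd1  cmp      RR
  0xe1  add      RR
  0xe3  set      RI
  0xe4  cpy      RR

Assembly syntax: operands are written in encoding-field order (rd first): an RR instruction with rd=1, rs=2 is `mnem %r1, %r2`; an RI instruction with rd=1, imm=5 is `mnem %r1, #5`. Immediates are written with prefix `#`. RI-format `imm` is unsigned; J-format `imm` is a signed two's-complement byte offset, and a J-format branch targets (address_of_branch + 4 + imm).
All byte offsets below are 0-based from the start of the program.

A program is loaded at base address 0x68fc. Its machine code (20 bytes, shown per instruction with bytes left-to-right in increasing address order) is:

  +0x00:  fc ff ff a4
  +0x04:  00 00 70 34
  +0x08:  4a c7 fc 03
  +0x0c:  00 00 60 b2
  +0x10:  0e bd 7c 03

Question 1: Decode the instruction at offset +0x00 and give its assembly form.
je #-4

off 0x00: read fc ff ff a4 as little → 0xa4fffffc
  opcode bits[31:24]=0xa4: je/J
  imm: (w>>0)&0xffffff=0xfffffc (s24→-4) → #-4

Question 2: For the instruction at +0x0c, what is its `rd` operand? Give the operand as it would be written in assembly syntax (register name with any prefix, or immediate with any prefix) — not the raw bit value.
off 0x0c: read 00 00 60 b2 as little → 0xb2600000
  opcode bits[31:24]=0xb2: not/R
  rd@[23:21]=0x3 ⇒ %r3

%r3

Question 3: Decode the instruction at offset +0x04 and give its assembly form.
bor %r3, %r4

@+04  little-endian(00 00 70 34) = 0x34700000
  top 8b → 0x34 → bor [RR]
  [23:21] rd=3 = %r3
  [20:18] rs=4 = %r4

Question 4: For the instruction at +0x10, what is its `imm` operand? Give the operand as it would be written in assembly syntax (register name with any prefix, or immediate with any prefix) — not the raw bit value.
#1883406

off 0x10: read 0e bd 7c 03 as little → 0x037cbd0e
  opcode bits[31:24]=0x3: andi/RI
  [23:21] rd=3 = %r3
  [20:0] imm=1883406 = #1883406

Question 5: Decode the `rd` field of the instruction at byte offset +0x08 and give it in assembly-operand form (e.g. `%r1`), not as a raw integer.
%r7

+0x08: 4a c7 fc 03 ⇒ word 0x03fcc74a (little)
  top 8b → 0x3 → andi [RI]
  rd@[23:21]=0x7 ⇒ %r7
  imm@[20:0]=0x1cc74a ⇒ #1886026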